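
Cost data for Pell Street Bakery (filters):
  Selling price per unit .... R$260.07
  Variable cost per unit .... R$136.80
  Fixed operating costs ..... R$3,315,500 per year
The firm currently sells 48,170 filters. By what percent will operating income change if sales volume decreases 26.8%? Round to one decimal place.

At 48,170 units, contribution = 48,170 × R$123.27 = R$5,937,915.90.
EBIT = R$5,937,915.90 − R$3,315,500 = R$2,622,415.90.
Degree of operating leverage = R$5,937,915.90 / R$2,622,415.90 = 2.2643.
%ΔEBIT = DOL × %ΔSales = 2.2643 × -26.8% = -60.7%.

-60.7%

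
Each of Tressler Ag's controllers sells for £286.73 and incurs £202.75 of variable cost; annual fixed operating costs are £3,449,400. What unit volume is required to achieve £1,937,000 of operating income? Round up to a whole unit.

64,140 controllers

Each unit contributes £286.73 − £202.75 = £83.98.
Need Q such that Q × £83.98 − £3,449,400 = £1,937,000, i.e. Q = £5,386,400 / £83.98 = 64,139.08 → 64,140.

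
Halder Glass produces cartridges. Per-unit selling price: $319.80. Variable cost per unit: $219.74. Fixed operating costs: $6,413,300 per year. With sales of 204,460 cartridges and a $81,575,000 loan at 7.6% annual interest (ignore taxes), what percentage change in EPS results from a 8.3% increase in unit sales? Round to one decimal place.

At 204,460 units, contribution = 204,460 × $100.06 = $20,458,267.60.
EBIT = $20,458,267.60 − $6,413,300 = $14,044,967.60.
Interest = $6,199,700.00, so EBIT − I = $7,845,267.60.
DCL = total CM / (EBIT − I) = $20,458,267.60 / $7,845,267.60 = 2.6077.
EPS therefore changes by 2.6077 × (+8.3%) = +21.6%.

+21.6%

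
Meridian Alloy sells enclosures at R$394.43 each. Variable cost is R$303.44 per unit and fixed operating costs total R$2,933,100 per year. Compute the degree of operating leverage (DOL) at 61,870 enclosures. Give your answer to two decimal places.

2.09

At 61,870 units, contribution = 61,870 × R$90.99 = R$5,629,551.30.
Operating income = contribution − fixed costs = R$5,629,551.30 − R$2,933,100 = R$2,696,451.30.
So DOL = total CM / EBIT = R$5,629,551.30 / R$2,696,451.30 = 2.0878.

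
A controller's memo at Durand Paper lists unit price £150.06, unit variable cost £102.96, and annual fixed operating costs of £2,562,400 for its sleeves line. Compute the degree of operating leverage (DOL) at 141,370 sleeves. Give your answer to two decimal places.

1.63

At 141,370 units, contribution = 141,370 × £47.10 = £6,658,527.00.
Subtracting fixed costs: EBIT = £6,658,527.00 − £2,562,400 = £4,096,127.00.
DOL = contribution ÷ EBIT = £6,658,527.00 ÷ £4,096,127.00 = 1.6256.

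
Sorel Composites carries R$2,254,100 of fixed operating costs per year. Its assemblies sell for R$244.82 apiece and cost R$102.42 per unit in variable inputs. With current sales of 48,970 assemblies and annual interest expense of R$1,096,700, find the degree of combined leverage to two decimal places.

Total contribution margin = 48,970 × R$142.40 = R$6,973,328.00.
Operating income = contribution − fixed costs = R$6,973,328.00 − R$2,254,100 = R$4,719,228.00. Interest = R$1,096,700.00, so EBIT − I = R$3,622,528.00.
Degree of total leverage = total CM / (EBIT − interest) = R$6,973,328.00 / R$3,622,528.00 = 1.9250.

1.92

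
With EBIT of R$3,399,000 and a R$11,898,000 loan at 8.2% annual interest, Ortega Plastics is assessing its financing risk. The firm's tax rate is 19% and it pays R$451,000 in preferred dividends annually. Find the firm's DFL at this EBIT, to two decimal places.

Interest = R$975,636.00.
Pre-tax preferred-dividend burden = R$451,000 ÷ (1 − 0.19) = R$556,790.12.
DFL = EBIT ÷ [EBIT − I − D_p/(1−t)] = R$3,399,000 ÷ [R$3,399,000 − R$975,636.00 − R$556,790.12] = R$3,399,000 ÷ R$1,866,573.88 = 1.8210.

1.82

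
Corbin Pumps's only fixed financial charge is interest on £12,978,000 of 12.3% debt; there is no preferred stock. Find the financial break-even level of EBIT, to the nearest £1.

£1,596,294

Annual interest = 12.3% × £12,978,000 = £1,596,294.00.
With no preferred dividends, EPS = 0 when EBIT exactly covers interest, so the financial break-even EBIT is £1,596,294.00.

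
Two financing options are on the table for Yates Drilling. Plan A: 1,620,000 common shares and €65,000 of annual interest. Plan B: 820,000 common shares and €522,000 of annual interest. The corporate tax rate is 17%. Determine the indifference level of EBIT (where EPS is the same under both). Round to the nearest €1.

€990,425

At indifference, (EBIT − 65,000)(1 − t)/1,620,000 = (EBIT − 522,000)(1 − t)/820,000.
Cancelling (1 − t) and cross-multiplying: 820,000·(EBIT − 65,000) = 1,620,000·(EBIT − 522,000).
Solving, EBIT = (522,000·1,620,000 − 65,000·820,000) / (1,620,000 − 820,000) = 792,340,000,000 / 800,000 = 990,425.00.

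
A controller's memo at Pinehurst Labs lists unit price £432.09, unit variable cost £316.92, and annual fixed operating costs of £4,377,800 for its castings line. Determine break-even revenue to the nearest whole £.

Contribution margin per unit = £432.09 − £316.92 = £115.17, a CM ratio of £115.17 ÷ £432.09 = 0.2665.
Break-even sales = FC ÷ CM ratio = £4,377,800 × £432.09 / £115.17 = £16,424,447.

£16,424,447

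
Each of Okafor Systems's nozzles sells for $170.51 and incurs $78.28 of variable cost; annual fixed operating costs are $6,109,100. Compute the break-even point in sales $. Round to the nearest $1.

Contribution margin per unit = $170.51 − $78.28 = $92.23, a CM ratio of $92.23 ÷ $170.51 = 0.5409.
Break-even revenue = fixed costs × price ÷ CM = $6,109,100 × $170.51 ÷ $92.23 = $11,294,185.

$11,294,185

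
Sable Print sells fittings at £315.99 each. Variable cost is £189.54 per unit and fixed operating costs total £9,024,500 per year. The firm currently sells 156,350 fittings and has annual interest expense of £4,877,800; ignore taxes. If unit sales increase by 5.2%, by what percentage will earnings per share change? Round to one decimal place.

+17.5%

Contribution at this volume is 156,350 × £126.45 = £19,770,457.50.
EBIT = £19,770,457.50 − £9,024,500 = £10,745,957.50.
Interest = £4,877,800.00, so EBIT − I = £5,868,157.50.
DCL = total CM / (EBIT − I) = £19,770,457.50 / £5,868,157.50 = 3.3691.
%ΔEPS = DCL × %ΔSales = 3.3691 × +5.2% = +17.5%.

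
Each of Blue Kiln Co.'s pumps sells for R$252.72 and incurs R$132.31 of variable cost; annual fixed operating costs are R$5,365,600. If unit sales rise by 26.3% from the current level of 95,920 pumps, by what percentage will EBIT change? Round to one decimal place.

+49.1%

Contribution at this volume is 95,920 × R$120.41 = R$11,549,727.20.
EBIT = R$11,549,727.20 − R$5,365,600 = R$6,184,127.20.
DOL = contribution ÷ EBIT = R$11,549,727.20 ÷ R$6,184,127.20 = 1.8676.
%ΔEBIT = DOL × %ΔSales = 1.8676 × +26.3% = +49.1%.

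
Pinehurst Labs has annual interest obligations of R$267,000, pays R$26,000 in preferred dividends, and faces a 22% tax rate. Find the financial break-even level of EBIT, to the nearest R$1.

Preferred dividends are paid after tax, so their pre-tax equivalent is R$26,000 ÷ (1 − 0.22) = R$33,333.33.
Financial break-even EBIT = interest + D_p ÷ (1 − t) = R$267,000 + R$33,333.33 = R$300,333.33.

R$300,333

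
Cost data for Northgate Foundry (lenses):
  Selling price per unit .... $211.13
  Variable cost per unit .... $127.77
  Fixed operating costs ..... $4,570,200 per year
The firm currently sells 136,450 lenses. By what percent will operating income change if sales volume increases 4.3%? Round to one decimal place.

At 136,450 units, contribution = 136,450 × $83.36 = $11,374,472.00.
Subtracting fixed costs: EBIT = $11,374,472.00 − $4,570,200 = $6,804,272.00.
DOL = contribution ÷ EBIT = $11,374,472.00 ÷ $6,804,272.00 = 1.6717.
Operating income changes by 1.6717 × +4.3% = +7.2%.

+7.2%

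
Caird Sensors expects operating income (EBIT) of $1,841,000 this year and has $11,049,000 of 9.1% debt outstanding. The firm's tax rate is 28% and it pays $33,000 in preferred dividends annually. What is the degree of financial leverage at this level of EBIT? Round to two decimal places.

2.33

Interest = $1,005,459.00.
Preferred dividends grossed up pre-tax: $33,000 / (1 − 0.28) = $45,833.33.
DFL = EBIT ÷ [EBIT − I − D_p/(1−t)] = $1,841,000 ÷ [$1,841,000 − $1,005,459.00 − $45,833.33] = $1,841,000 ÷ $789,707.67 = 2.3312.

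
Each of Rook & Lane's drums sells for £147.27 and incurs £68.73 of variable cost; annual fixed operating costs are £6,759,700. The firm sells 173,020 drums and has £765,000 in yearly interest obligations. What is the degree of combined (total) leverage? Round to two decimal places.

Contribution at this volume is 173,020 × £78.54 = £13,588,990.80.
EBIT = £13,588,990.80 − £6,759,700 = £6,829,290.80. Interest = £765,000.00.
DOL = £13,588,990.80 ÷ £6,829,290.80 = 1.9898; DFL = £6,829,290.80 ÷ £6,064,290.80 = 1.1261.
Combined leverage = 1.9898 × 1.1261 = 2.2407.

2.24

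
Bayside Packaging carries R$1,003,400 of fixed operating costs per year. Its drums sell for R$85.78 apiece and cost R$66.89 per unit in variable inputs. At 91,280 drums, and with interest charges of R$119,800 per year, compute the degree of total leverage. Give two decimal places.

At 91,280 units, contribution = 91,280 × R$18.89 = R$1,724,279.20.
EBIT = R$1,724,279.20 − R$1,003,400 = R$720,879.20. Interest = R$119,800.00.
DOL = R$1,724,279.20 ÷ R$720,879.20 = 2.3919; DFL = R$720,879.20 ÷ R$601,079.20 = 1.1993.
Combined leverage = 2.3919 × 1.1993 = 2.8686.

2.87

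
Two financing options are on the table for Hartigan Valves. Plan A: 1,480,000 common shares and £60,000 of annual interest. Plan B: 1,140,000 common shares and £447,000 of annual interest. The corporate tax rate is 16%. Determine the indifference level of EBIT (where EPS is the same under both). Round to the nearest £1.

Set EPS_A = EPS_B: (EBIT − £60,000)(1 − 0.16) ÷ 1,480,000 = (EBIT − £447,000)(1 − 0.16) ÷ 1,140,000.
Cancelling (1 − t) and cross-multiplying: 1,140,000·(EBIT − 60,000) = 1,480,000·(EBIT − 447,000).
Solving, EBIT = (447,000·1,480,000 − 60,000·1,140,000) / (1,480,000 − 1,140,000) = 593,160,000,000 / 340,000 = 1,744,588.24.

£1,744,588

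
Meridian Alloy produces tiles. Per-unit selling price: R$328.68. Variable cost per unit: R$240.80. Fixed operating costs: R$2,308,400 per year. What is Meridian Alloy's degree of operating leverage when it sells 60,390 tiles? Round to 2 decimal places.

1.77

At 60,390 units, contribution = 60,390 × R$87.88 = R$5,307,073.20.
Operating income = contribution − fixed costs = R$5,307,073.20 − R$2,308,400 = R$2,998,673.20.
So DOL = total CM / EBIT = R$5,307,073.20 / R$2,998,673.20 = 1.7698.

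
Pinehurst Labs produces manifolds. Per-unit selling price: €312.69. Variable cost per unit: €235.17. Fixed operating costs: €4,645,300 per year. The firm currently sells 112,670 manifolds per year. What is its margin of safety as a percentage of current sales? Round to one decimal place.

46.8%

Each unit contributes €312.69 − €235.17 = €77.52. Break-even units = €4,645,300 ÷ €77.52 = 59,923.89; break-even revenue = 59,923.89 × €312.69 = €18,737,601.35.
Actual sales revenue = 112,670 × €312.69 = €35,230,782.30.
Margin of safety = (€35,230,782.30 − €18,737,601.35) ÷ €35,230,782.30 = 46.8%.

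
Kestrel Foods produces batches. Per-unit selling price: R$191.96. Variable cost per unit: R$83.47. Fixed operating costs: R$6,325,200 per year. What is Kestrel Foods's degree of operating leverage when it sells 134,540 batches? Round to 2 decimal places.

At 134,540 units, contribution = 134,540 × R$108.49 = R$14,596,244.60.
Subtracting fixed costs: EBIT = R$14,596,244.60 − R$6,325,200 = R$8,271,044.60.
Degree of operating leverage = R$14,596,244.60 / R$8,271,044.60 = 1.7647.

1.76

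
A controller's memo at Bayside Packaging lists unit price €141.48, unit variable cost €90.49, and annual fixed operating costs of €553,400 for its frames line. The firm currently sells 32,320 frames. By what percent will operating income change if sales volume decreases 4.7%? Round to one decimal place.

At 32,320 units, contribution = 32,320 × €50.99 = €1,647,996.80.
Subtracting fixed costs: EBIT = €1,647,996.80 − €553,400 = €1,094,596.80.
DOL = contribution ÷ EBIT = €1,647,996.80 ÷ €1,094,596.80 = 1.5056.
So EBIT moves 1.5056 × (-4.7%) = -7.1%.

-7.1%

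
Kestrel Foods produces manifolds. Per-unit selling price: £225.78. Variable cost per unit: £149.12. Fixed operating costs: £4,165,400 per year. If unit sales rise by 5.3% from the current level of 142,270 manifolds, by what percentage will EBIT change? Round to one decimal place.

+8.6%

At 142,270 units, contribution = 142,270 × £76.66 = £10,906,418.20.
Subtracting fixed costs: EBIT = £10,906,418.20 − £4,165,400 = £6,741,018.20.
Degree of operating leverage = £10,906,418.20 / £6,741,018.20 = 1.6179.
So EBIT moves 1.6179 × (+5.3%) = +8.6%.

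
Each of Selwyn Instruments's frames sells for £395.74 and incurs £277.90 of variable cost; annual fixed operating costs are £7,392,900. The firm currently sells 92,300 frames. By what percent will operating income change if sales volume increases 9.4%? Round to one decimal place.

At 92,300 units, contribution = 92,300 × £117.84 = £10,876,632.00.
Operating income = contribution − fixed costs = £10,876,632.00 − £7,392,900 = £3,483,732.00.
So DOL = total CM / EBIT = £10,876,632.00 / £3,483,732.00 = 3.1221.
So EBIT moves 3.1221 × (+9.4%) = +29.3%.

+29.3%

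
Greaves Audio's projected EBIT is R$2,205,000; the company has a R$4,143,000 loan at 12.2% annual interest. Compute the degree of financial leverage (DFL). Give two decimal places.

Interest = R$505,446.00.
Degree of financial leverage = EBIT / (EBIT − interest) = R$2,205,000 / R$1,699,554.00 = 1.2974.

1.30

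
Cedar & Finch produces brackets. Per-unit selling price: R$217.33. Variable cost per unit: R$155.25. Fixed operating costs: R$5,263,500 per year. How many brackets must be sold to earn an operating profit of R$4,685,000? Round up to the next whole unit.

160,253 brackets

Each unit contributes R$217.33 − R$155.25 = R$62.08.
Need Q such that Q × R$62.08 − R$5,263,500 = R$4,685,000, i.e. Q = R$9,948,500 / R$62.08 = 160,252.90 → 160,253.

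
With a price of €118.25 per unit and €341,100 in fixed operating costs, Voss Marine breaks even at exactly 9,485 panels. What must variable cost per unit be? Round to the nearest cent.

€82.29

At break-even, FC = Q × (P − VC), so P − VC = €341,100 ÷ 9,485 = €35.9620.
Variable cost per unit = €118.25 − €35.9620 = €82.29.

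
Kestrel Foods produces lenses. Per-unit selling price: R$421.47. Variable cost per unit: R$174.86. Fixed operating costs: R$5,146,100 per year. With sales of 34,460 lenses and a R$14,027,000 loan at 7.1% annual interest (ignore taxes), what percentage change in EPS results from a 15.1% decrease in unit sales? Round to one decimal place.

-54.5%

At 34,460 units, contribution = 34,460 × R$246.61 = R$8,498,180.60.
Subtracting fixed costs: EBIT = R$8,498,180.60 − R$5,146,100 = R$3,352,080.60.
After interest of R$995,917.00, pre-tax earnings = R$2,356,163.60.
Degree of combined leverage = contribution ÷ (EBIT − I) = R$8,498,180.60 ÷ R$2,356,163.60 = 3.6068.
EPS therefore changes by 3.6068 × (-15.1%) = -54.5%.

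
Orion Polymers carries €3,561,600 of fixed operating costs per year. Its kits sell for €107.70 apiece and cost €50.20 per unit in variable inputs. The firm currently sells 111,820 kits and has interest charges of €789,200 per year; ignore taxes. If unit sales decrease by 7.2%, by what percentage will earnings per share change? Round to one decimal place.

Total contribution margin = 111,820 × €57.50 = €6,429,650.00.
EBIT = €6,429,650.00 − €3,561,600 = €2,868,050.00.
Interest = €789,200.00, so EBIT − I = €2,078,850.00.
Degree of combined leverage = contribution ÷ (EBIT − I) = €6,429,650.00 ÷ €2,078,850.00 = 3.0929.
EPS therefore changes by 3.0929 × (-7.2%) = -22.3%.

-22.3%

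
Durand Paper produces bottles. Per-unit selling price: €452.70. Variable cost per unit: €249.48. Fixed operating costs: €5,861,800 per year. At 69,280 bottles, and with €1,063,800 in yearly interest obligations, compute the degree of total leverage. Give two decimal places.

Total contribution margin = 69,280 × €203.22 = €14,079,081.60.
Subtracting fixed costs: EBIT = €14,079,081.60 − €5,861,800 = €8,217,281.60. Interest = €1,063,800.00, so EBIT − I = €7,153,481.60.
Degree of total leverage = total CM / (EBIT − interest) = €14,079,081.60 / €7,153,481.60 = 1.9681.

1.97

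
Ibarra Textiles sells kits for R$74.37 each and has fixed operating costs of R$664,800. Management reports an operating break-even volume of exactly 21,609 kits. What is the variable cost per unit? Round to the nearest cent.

At break-even, FC = Q × (P − VC), so P − VC = R$664,800 ÷ 21,609 = R$30.7650.
Hence VC = price − CM = R$74.37 − R$30.7650 = R$43.61.

R$43.61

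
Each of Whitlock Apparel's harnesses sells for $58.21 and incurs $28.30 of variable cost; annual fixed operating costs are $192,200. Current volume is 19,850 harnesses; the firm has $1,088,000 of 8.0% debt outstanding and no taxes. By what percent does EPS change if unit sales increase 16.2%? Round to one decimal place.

Total contribution margin = 19,850 × $29.91 = $593,713.50.
Subtracting fixed costs: EBIT = $593,713.50 − $192,200 = $401,513.50.
Interest = $87,040.00, so EBIT − I = $314,473.50.
Degree of combined leverage = contribution ÷ (EBIT − I) = $593,713.50 ÷ $314,473.50 = 1.8880.
%ΔEPS = DCL × %ΔSales = 1.8880 × +16.2% = +30.6%.

+30.6%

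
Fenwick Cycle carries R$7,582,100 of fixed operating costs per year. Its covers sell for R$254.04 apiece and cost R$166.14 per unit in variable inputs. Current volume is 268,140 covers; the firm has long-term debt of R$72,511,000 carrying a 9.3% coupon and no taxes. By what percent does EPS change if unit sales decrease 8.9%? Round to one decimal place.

Contribution at this volume is 268,140 × R$87.90 = R$23,569,506.00.
EBIT = R$23,569,506.00 − R$7,582,100 = R$15,987,406.00.
Interest = R$6,743,523.00, so EBIT − I = R$9,243,883.00.
Degree of combined leverage = contribution ÷ (EBIT − I) = R$23,569,506.00 ÷ R$9,243,883.00 = 2.5497.
%ΔEPS = DCL × %ΔSales = 2.5497 × -8.9% = -22.7%.

-22.7%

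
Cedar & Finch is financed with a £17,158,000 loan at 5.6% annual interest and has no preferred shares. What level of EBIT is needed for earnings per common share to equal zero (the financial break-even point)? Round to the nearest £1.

Annual interest = 5.6% × £17,158,000 = £960,848.00.
With no preferred dividends, EPS = 0 when EBIT exactly covers interest, so the financial break-even EBIT is £960,848.00.

£960,848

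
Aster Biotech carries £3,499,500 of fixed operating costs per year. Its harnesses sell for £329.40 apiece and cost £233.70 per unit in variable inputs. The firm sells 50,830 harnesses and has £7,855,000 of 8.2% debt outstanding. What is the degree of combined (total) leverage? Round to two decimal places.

At 50,830 units, contribution = 50,830 × £95.70 = £4,864,431.00.
Operating income = contribution − fixed costs = £4,864,431.00 − £3,499,500 = £1,364,931.00. Interest = £644,110.00, so EBIT − I = £720,821.00.
DCL = contribution ÷ (EBIT − I) = £4,864,431.00 ÷ £720,821.00 = 6.7485.

6.75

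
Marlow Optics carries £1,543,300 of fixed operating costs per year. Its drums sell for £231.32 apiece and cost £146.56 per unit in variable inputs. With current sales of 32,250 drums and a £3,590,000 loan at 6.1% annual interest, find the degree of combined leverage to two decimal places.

2.81

Contribution at this volume is 32,250 × £84.76 = £2,733,510.00.
Subtracting fixed costs: EBIT = £2,733,510.00 − £1,543,300 = £1,190,210.00. Interest = £218,990.00, so EBIT − I = £971,220.00.
Degree of total leverage = total CM / (EBIT − interest) = £2,733,510.00 / £971,220.00 = 2.8145.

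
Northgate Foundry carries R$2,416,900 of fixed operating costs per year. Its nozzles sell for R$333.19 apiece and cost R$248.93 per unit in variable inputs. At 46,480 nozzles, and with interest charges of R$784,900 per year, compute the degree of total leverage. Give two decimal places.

5.48

Contribution at this volume is 46,480 × R$84.26 = R$3,916,404.80.
Subtracting fixed costs: EBIT = R$3,916,404.80 − R$2,416,900 = R$1,499,504.80. Interest = R$784,900.00, so EBIT − I = R$714,604.80.
DCL = contribution ÷ (EBIT − I) = R$3,916,404.80 ÷ R$714,604.80 = 5.4805.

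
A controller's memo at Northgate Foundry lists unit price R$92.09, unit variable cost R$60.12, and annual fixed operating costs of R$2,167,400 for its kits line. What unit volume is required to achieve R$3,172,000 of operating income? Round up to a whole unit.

167,013 kits

Each unit contributes R$92.09 − R$60.12 = R$31.97.
Units = (FC + target) / CM = (R$2,167,400 + R$3,172,000) / R$31.97 = 167,012.82, so 167,013 kits.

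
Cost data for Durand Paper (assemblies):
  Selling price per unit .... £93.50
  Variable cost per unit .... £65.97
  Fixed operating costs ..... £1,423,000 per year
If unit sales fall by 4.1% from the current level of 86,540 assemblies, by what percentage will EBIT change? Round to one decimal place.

-10.2%

At 86,540 units, contribution = 86,540 × £27.53 = £2,382,446.20.
Subtracting fixed costs: EBIT = £2,382,446.20 − £1,423,000 = £959,446.20.
Degree of operating leverage = £2,382,446.20 / £959,446.20 = 2.4831.
%ΔEBIT = DOL × %ΔSales = 2.4831 × -4.1% = -10.2%.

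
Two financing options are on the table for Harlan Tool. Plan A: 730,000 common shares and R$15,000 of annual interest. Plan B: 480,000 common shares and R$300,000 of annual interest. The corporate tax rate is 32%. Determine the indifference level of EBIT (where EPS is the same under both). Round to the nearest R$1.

R$847,200

At indifference, (EBIT − 15,000)(1 − t)/730,000 = (EBIT − 300,000)(1 − t)/480,000.
Cancelling (1 − t) and cross-multiplying: 480,000·(EBIT − 15,000) = 730,000·(EBIT − 300,000).
Solving, EBIT = (300,000·730,000 − 15,000·480,000) / (730,000 − 480,000) = 211,800,000,000 / 250,000 = 847,200.00.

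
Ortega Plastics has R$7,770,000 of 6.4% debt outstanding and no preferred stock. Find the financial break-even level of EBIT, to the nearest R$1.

Annual interest = 6.4% × R$7,770,000 = R$497,280.00.
Without preferred stock the financial break-even is simply EBIT = interest = R$497,280.00.

R$497,280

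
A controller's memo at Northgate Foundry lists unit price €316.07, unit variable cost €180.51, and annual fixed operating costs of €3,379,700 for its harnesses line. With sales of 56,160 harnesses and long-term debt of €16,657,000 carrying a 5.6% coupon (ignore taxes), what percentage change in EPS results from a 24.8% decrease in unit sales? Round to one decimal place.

-57.2%

Total contribution margin = 56,160 × €135.56 = €7,613,049.60.
Operating income = contribution − fixed costs = €7,613,049.60 − €3,379,700 = €4,233,349.60.
After interest of €932,792.00, pre-tax earnings = €3,300,557.60.
Degree of combined leverage = contribution ÷ (EBIT − I) = €7,613,049.60 ÷ €3,300,557.60 = 2.3066.
%ΔEPS = DCL × %ΔSales = 2.3066 × -24.8% = -57.2%.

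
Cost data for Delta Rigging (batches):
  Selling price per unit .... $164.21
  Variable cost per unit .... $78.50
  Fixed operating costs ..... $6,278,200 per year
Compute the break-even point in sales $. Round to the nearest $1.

$12,028,272

CM per unit = $164.21 − $78.50 = $85.71; CM ratio = $85.71 / $164.21 = 0.5220.
Break-even sales = FC ÷ CM ratio = $6,278,200 × $164.21 / $85.71 = $12,028,272.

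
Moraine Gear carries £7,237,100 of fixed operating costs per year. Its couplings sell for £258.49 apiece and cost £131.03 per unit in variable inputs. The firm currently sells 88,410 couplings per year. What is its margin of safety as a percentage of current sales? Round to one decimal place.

35.8%

Each unit contributes £258.49 − £131.03 = £127.46. Break-even units = £7,237,100 ÷ £127.46 = 56,779.38; break-even revenue = 56,779.38 × £258.49 = £14,676,902.39.
Current sales = 88,410 × £258.49 = £22,853,100.90.
Margin of safety = (£22,853,100.90 − £14,676,902.39) ÷ £22,853,100.90 = 35.8%.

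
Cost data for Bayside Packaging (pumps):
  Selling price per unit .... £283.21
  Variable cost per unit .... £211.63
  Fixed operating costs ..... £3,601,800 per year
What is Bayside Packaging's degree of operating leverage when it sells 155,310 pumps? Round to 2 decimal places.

Contribution at this volume is 155,310 × £71.58 = £11,117,089.80.
Subtracting fixed costs: EBIT = £11,117,089.80 − £3,601,800 = £7,515,289.80.
Degree of operating leverage = £11,117,089.80 / £7,515,289.80 = 1.4793.

1.48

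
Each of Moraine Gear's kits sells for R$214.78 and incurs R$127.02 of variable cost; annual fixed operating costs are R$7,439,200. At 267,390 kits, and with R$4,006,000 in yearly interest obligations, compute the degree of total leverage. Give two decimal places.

1.95

Contribution at this volume is 267,390 × R$87.76 = R$23,466,146.40.
Subtracting fixed costs: EBIT = R$23,466,146.40 − R$7,439,200 = R$16,026,946.40. Interest = R$4,006,000.00.
DOL = R$23,466,146.40 ÷ R$16,026,946.40 = 1.4642; DFL = R$16,026,946.40 ÷ R$12,020,946.40 = 1.3333.
Combined leverage = 1.4642 × 1.3333 = 1.9522.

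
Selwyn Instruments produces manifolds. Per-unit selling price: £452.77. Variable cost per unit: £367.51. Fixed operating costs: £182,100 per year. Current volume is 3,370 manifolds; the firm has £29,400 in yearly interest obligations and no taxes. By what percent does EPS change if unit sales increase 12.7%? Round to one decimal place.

Total contribution margin = 3,370 × £85.26 = £287,326.20.
Subtracting fixed costs: EBIT = £287,326.20 − £182,100 = £105,226.20.
After interest of £29,400.00, pre-tax earnings = £75,826.20.
Degree of combined leverage = contribution ÷ (EBIT − I) = £287,326.20 ÷ £75,826.20 = 3.7893.
EPS therefore changes by 3.7893 × (+12.7%) = +48.1%.

+48.1%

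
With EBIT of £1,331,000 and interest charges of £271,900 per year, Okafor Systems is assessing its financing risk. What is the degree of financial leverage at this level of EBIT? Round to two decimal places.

Annual interest charges come to £271,900.00.
Degree of financial leverage = EBIT / (EBIT − interest) = £1,331,000 / £1,059,100.00 = 1.2567.

1.26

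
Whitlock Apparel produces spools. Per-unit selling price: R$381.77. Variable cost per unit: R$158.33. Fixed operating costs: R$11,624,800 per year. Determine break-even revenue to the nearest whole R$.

Contribution margin per unit = R$381.77 − R$158.33 = R$223.44, a CM ratio of R$223.44 ÷ R$381.77 = 0.5853.
Break-even revenue = fixed costs × price ÷ CM = R$11,624,800 × R$381.77 ÷ R$223.44 = R$19,862,155.

R$19,862,155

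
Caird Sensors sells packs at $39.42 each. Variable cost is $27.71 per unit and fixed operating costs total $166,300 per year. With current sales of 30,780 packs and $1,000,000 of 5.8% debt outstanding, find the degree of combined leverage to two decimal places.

Contribution at this volume is 30,780 × $11.71 = $360,433.80.
EBIT = $360,433.80 − $166,300 = $194,133.80. Interest = $58,000.00.
DOL = $360,433.80 ÷ $194,133.80 = 1.8566; DFL = $194,133.80 ÷ $136,133.80 = 1.4261.
DCL = DOL × DFL = 1.8566 × 1.4261 = 2.6477.

2.65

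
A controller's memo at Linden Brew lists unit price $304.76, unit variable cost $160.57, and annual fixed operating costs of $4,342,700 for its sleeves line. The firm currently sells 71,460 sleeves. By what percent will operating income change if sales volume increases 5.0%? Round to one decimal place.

At 71,460 units, contribution = 71,460 × $144.19 = $10,303,817.40.
Subtracting fixed costs: EBIT = $10,303,817.40 − $4,342,700 = $5,961,117.40.
Degree of operating leverage = $10,303,817.40 / $5,961,117.40 = 1.7285.
So EBIT moves 1.7285 × (+5.0%) = +8.6%.

+8.6%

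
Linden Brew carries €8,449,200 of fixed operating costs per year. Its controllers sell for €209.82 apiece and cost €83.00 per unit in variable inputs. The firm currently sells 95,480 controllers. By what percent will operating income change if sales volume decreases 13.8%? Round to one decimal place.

Total contribution margin = 95,480 × €126.82 = €12,108,773.60.
EBIT = €12,108,773.60 − €8,449,200 = €3,659,573.60.
So DOL = total CM / EBIT = €12,108,773.60 / €3,659,573.60 = 3.3088.
So EBIT moves 3.3088 × (-13.8%) = -45.7%.

-45.7%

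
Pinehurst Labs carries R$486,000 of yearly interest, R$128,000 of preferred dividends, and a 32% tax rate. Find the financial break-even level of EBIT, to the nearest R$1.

R$674,235

Grossing the preferred dividend up to pre-tax terms: R$128,000 / (1 − 0.32) = R$188,235.29.
EPS = 0 when EBIT covers interest plus the pre-tax preferred burden: R$486,000 + R$188,235.29 = R$674,235.29.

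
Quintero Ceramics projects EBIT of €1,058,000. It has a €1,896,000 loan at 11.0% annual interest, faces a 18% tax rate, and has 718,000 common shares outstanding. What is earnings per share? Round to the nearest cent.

€0.97

Interest = €208,560.00, so EBT = €1,058,000 − €208,560.00 = €849,440.00.
Net income = €849,440.00 × (1 − 0.18) = €696,540.80.
EPS = €696,540.80 ÷ 718,000 = €0.97.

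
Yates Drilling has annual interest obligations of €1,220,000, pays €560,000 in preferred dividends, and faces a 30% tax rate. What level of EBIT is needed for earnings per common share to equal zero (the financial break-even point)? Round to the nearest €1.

€2,020,000

Grossing the preferred dividend up to pre-tax terms: €560,000 / (1 − 0.30) = €800,000.00.
EPS = 0 when EBIT covers interest plus the pre-tax preferred burden: €1,220,000 + €800,000.00 = €2,020,000.00.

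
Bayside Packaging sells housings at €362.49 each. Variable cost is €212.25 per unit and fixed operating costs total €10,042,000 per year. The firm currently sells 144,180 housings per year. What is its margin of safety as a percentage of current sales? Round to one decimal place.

53.6%

Unit CM = price − variable cost = €362.49 − €212.25 = €150.24. Break-even units = €10,042,000 ÷ €150.24 = 66,839.72; break-even revenue = 66,839.72 × €362.49 = €24,228,731.23.
Current sales = 144,180 × €362.49 = €52,263,808.20.
Margin of safety = (€52,263,808.20 − €24,228,731.23) ÷ €52,263,808.20 = 53.6%.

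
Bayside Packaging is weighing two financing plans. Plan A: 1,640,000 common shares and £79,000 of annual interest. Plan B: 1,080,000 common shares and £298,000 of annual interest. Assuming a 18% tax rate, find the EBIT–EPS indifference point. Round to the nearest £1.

Set EPS_A = EPS_B: (EBIT − £79,000)(1 − 0.18) ÷ 1,640,000 = (EBIT − £298,000)(1 − 0.18) ÷ 1,080,000.
The (1 − t) factor cancels: (EBIT − 79,000) × 1,080,000 = (EBIT − 298,000) × 1,640,000.
EBIT × (1,640,000 − 1,080,000) = 298,000 × 1,640,000 − 79,000 × 1,080,000 = 403,400,000,000, so EBIT = 403,400,000,000 ÷ 560,000 = 720,357.14.

£720,357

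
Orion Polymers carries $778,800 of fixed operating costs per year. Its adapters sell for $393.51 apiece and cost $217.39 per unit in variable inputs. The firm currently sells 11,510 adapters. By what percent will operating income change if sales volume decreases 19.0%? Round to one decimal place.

Total contribution margin = 11,510 × $176.12 = $2,027,141.20.
EBIT = $2,027,141.20 − $778,800 = $1,248,341.20.
So DOL = total CM / EBIT = $2,027,141.20 / $1,248,341.20 = 1.6239.
So EBIT moves 1.6239 × (-19.0%) = -30.9%.

-30.9%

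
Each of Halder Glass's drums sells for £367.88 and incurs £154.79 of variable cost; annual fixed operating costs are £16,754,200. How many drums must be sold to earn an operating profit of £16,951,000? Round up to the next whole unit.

158,174 drums

Contribution margin per unit = £367.88 − £154.79 = £213.09.
Need Q such that Q × £213.09 − £16,754,200 = £16,951,000, i.e. Q = £33,705,200 / £213.09 = 158,173.54 → 158,174.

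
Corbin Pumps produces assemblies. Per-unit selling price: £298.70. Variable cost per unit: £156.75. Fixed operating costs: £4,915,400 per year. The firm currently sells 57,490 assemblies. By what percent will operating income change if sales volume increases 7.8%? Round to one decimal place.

+19.6%

Contribution at this volume is 57,490 × £141.95 = £8,160,705.50.
Operating income = contribution − fixed costs = £8,160,705.50 − £4,915,400 = £3,245,305.50.
Degree of operating leverage = £8,160,705.50 / £3,245,305.50 = 2.5146.
%ΔEBIT = DOL × %ΔSales = 2.5146 × +7.8% = +19.6%.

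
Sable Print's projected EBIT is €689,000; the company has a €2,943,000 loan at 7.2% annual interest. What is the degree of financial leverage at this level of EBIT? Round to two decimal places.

Annual interest charges come to €211,896.00.
Degree of financial leverage = EBIT / (EBIT − interest) = €689,000 / €477,104.00 = 1.4441.

1.44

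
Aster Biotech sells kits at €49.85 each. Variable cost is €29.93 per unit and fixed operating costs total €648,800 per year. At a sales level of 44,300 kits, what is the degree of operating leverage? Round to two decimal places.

Contribution at this volume is 44,300 × €19.92 = €882,456.00.
Operating income = contribution − fixed costs = €882,456.00 − €648,800 = €233,656.00.
Degree of operating leverage = €882,456.00 / €233,656.00 = 3.7767.

3.78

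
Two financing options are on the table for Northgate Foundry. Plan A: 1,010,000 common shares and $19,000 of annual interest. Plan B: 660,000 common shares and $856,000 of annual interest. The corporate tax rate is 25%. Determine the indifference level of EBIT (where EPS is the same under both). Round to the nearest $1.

Set EPS_A = EPS_B: (EBIT − $19,000)(1 − 0.25) ÷ 1,010,000 = (EBIT − $856,000)(1 − 0.25) ÷ 660,000.
The (1 − t) factor cancels: (EBIT − 19,000) × 660,000 = (EBIT − 856,000) × 1,010,000.
EBIT × (1,010,000 − 660,000) = 856,000 × 1,010,000 − 19,000 × 660,000 = 852,020,000,000, so EBIT = 852,020,000,000 ÷ 350,000 = 2,434,342.86.

$2,434,343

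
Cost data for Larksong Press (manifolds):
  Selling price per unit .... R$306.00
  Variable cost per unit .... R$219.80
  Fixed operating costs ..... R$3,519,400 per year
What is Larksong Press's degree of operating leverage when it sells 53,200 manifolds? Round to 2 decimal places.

4.30

Contribution at this volume is 53,200 × R$86.20 = R$4,585,840.00.
Operating income = contribution − fixed costs = R$4,585,840.00 − R$3,519,400 = R$1,066,440.00.
DOL = contribution ÷ EBIT = R$4,585,840.00 ÷ R$1,066,440.00 = 4.3001.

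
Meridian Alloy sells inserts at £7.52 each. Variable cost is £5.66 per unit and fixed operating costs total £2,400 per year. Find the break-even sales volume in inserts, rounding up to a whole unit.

Each unit contributes £7.52 − £5.66 = £1.86.
Units to break even: £2,400 ÷ £1.86 = 1,290.32, rounded up to 1,291.

1,291 inserts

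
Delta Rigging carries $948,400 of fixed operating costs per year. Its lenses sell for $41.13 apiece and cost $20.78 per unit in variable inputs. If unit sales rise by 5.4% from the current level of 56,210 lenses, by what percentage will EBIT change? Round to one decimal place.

At 56,210 units, contribution = 56,210 × $20.35 = $1,143,873.50.
EBIT = $1,143,873.50 − $948,400 = $195,473.50.
Degree of operating leverage = $1,143,873.50 / $195,473.50 = 5.8518.
%ΔEBIT = DOL × %ΔSales = 5.8518 × +5.4% = +31.6%.

+31.6%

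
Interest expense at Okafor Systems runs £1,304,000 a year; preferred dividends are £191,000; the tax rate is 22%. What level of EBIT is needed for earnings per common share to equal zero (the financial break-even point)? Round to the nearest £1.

Preferred dividends are paid after tax, so their pre-tax equivalent is £191,000 ÷ (1 − 0.22) = £244,871.79.
Financial break-even EBIT = interest + D_p ÷ (1 − t) = £1,304,000 + £244,871.79 = £1,548,871.79.

£1,548,872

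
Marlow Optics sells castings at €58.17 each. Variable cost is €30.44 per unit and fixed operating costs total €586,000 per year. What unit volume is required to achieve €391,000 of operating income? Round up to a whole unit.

35,233 castings

Each unit contributes €58.17 − €30.44 = €27.73.
Required volume = (fixed costs + target profit) ÷ CM = (€586,000 + €391,000) ÷ €27.73 = 35,232.60, so 35,233 castings.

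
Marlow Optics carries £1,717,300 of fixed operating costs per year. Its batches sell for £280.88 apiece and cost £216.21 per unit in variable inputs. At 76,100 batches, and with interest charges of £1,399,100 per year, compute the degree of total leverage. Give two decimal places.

Contribution at this volume is 76,100 × £64.67 = £4,921,387.00.
Operating income = contribution − fixed costs = £4,921,387.00 − £1,717,300 = £3,204,087.00. Interest = £1,399,100.00.
DOL = £4,921,387.00 ÷ £3,204,087.00 = 1.5360; DFL = £3,204,087.00 ÷ £1,804,987.00 = 1.7751.
Combined leverage = 1.5360 × 1.7751 = 2.7266.

2.73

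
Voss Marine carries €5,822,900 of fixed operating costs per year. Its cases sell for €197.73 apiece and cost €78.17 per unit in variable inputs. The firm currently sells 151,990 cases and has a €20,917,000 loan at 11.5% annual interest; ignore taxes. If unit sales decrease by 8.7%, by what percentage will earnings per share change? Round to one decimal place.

-15.9%

Contribution at this volume is 151,990 × €119.56 = €18,171,924.40.
EBIT = €18,171,924.40 − €5,822,900 = €12,349,024.40.
After interest of €2,405,455.00, pre-tax earnings = €9,943,569.40.
Degree of combined leverage = contribution ÷ (EBIT − I) = €18,171,924.40 ÷ €9,943,569.40 = 1.8275.
%ΔEPS = DCL × %ΔSales = 1.8275 × -8.7% = -15.9%.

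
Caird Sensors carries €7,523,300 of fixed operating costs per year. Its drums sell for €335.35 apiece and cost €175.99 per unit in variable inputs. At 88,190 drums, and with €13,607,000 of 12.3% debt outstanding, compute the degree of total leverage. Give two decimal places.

2.89

At 88,190 units, contribution = 88,190 × €159.36 = €14,053,958.40.
EBIT = €14,053,958.40 − €7,523,300 = €6,530,658.40. Interest = €1,673,661.00, so EBIT − I = €4,856,997.40.
DCL = contribution ÷ (EBIT − I) = €14,053,958.40 ÷ €4,856,997.40 = 2.8935.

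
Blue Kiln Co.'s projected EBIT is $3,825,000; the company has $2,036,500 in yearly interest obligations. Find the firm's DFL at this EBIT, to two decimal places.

2.14

Annual interest charges come to $2,036,500.00.
DFL = EBIT ÷ (EBIT − I) = $3,825,000 ÷ ($3,825,000 − $2,036,500.00) = $3,825,000 ÷ $1,788,500.00 = 2.1387.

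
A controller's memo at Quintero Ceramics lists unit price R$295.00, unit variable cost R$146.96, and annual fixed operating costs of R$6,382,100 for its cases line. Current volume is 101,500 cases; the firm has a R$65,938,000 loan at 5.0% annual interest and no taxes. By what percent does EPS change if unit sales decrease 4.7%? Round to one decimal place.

Total contribution margin = 101,500 × R$148.04 = R$15,026,060.00.
EBIT = R$15,026,060.00 − R$6,382,100 = R$8,643,960.00.
After interest of R$3,296,900.00, pre-tax earnings = R$5,347,060.00.
Degree of combined leverage = contribution ÷ (EBIT − I) = R$15,026,060.00 ÷ R$5,347,060.00 = 2.8102.
EPS therefore changes by 2.8102 × (-4.7%) = -13.2%.

-13.2%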